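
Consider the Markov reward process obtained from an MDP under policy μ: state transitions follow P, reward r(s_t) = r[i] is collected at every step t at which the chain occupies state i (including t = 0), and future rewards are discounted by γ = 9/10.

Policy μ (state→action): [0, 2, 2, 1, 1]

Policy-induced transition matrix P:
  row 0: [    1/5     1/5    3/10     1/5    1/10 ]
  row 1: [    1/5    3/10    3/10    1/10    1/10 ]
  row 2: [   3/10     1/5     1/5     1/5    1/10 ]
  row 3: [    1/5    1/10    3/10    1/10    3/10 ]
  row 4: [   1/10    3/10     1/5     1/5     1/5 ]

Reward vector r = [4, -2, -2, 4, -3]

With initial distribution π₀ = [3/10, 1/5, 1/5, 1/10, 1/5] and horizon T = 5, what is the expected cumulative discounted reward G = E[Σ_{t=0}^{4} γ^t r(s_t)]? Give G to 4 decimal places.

t=0: π = [0.3000, 0.2000, 0.2000, 0.1000, 0.2000], E[r] = 0.2000, γ^t·E[r] = 0.200000, running G = 0.200000
t=1: π = [0.2000, 0.2300, 0.2600, 0.1700, 0.1400], E[r] = 0.0800, γ^t·E[r] = 0.072000, running G = 0.272000
t=2: π = [0.2120, 0.2200, 0.2600, 0.1600, 0.1480], E[r] = 0.0840, γ^t·E[r] = 0.068040, running G = 0.340040
t=3: π = [0.2112, 0.2208, 0.2592, 0.1620, 0.1468], E[r] = 0.0924, γ^t·E[r] = 0.067360, running G = 0.407400
t=4: π = [0.2112, 0.2206, 0.2594, 0.1617, 0.1471], E[r] = 0.0907, γ^t·E[r] = 0.059495, running G = 0.466895

G = 0.4669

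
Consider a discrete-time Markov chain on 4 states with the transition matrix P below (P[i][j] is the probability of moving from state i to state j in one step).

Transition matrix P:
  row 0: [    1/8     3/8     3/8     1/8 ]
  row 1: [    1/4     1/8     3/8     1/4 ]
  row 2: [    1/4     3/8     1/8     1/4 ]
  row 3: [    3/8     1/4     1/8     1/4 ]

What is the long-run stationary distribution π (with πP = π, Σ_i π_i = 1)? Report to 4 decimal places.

π = [0.2466, 0.2781, 0.2562, 0.2192]

Balance equations π_j = Σ_i π_i·P[i][j]:
  π_0 = 1/8·π_0 + 1/4·π_1 + 1/4·π_2 + 3/8·π_3
  π_1 = 3/8·π_0 + 1/8·π_1 + 3/8·π_2 + 1/4·π_3
  π_2 = 3/8·π_0 + 3/8·π_1 + 1/8·π_2 + 1/8·π_3
  normalize: π_0 + π_1 + π_2 + π_3 = 1
Solving the linear system gives exactly π = [18/73, 203/730, 187/730, 16/73].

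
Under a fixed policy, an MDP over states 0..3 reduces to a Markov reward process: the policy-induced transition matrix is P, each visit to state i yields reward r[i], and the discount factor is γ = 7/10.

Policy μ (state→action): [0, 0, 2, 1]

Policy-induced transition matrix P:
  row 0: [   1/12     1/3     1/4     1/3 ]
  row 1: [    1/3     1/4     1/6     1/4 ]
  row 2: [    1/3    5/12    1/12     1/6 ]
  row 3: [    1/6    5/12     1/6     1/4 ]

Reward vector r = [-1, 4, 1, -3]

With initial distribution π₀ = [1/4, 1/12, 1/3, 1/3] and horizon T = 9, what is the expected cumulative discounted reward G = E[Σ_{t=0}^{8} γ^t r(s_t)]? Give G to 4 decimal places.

t=0: π = [0.2500, 0.0833, 0.3333, 0.3333], E[r] = -0.5833, γ^t·E[r] = -0.583333, running G = -0.583333
t=1: π = [0.2153, 0.3819, 0.1597, 0.2431], E[r] = 0.7431, γ^t·E[r] = 0.520139, running G = -0.063194
t=2: π = [0.2390, 0.3351, 0.1713, 0.2546], E[r] = 0.5087, γ^t·E[r] = 0.249253, running G = 0.186059
t=3: π = [0.2311, 0.3409, 0.1723, 0.2556], E[r] = 0.5379, γ^t·E[r] = 0.184485, running G = 0.370544
t=4: π = [0.2329, 0.3406, 0.1716, 0.2549], E[r] = 0.5363, γ^t·E[r] = 0.128758, running G = 0.499302
t=5: π = [0.2326, 0.3405, 0.1718, 0.2551], E[r] = 0.5358, γ^t·E[r] = 0.090049, running G = 0.589352
t=6: π = [0.2327, 0.3405, 0.1717, 0.2551], E[r] = 0.5360, γ^t·E[r] = 0.063060, running G = 0.652412
t=7: π = [0.2327, 0.3405, 0.1717, 0.2551], E[r] = 0.5359, γ^t·E[r] = 0.044138, running G = 0.696549
t=8: π = [0.2327, 0.3405, 0.1717, 0.2551], E[r] = 0.5360, γ^t·E[r] = 0.030897, running G = 0.727446

G = 0.7274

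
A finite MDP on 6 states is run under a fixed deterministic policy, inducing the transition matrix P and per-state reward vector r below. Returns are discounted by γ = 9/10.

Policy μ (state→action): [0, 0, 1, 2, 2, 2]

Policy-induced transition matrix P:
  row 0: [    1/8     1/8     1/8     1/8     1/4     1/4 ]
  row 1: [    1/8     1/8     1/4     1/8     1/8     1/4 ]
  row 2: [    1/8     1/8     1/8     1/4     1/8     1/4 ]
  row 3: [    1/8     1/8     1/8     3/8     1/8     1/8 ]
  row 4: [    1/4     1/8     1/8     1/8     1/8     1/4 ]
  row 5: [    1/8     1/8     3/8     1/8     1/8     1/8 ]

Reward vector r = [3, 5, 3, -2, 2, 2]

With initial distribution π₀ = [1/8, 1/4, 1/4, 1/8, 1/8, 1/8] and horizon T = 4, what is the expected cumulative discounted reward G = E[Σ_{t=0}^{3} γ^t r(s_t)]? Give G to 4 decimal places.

G = 7.3437

t=0: π = [0.1250, 0.2500, 0.2500, 0.1250, 0.1250, 0.1250], E[r] = 2.6250, γ^t·E[r] = 2.625000, running G = 2.625000
t=1: π = [0.1406, 0.1250, 0.1875, 0.1875, 0.1406, 0.2188], E[r] = 1.9531, γ^t·E[r] = 1.757813, running G = 4.382813
t=2: π = [0.1426, 0.1250, 0.1953, 0.1953, 0.1426, 0.1992], E[r] = 1.9316, γ^t·E[r] = 1.564629, running G = 5.947441
t=3: π = [0.1428, 0.1250, 0.1904, 0.1982, 0.1428, 0.2007], E[r] = 1.9153, γ^t·E[r] = 1.396241, running G = 7.343683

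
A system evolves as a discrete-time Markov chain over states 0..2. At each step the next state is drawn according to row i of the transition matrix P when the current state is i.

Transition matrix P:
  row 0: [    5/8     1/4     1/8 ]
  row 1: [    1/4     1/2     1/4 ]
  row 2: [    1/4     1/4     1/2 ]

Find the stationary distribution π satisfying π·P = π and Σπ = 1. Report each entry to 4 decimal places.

π = [0.4000, 0.3333, 0.2667]

Balance equations π_j = Σ_i π_i·P[i][j]:
  π_0 = 5/8·π_0 + 1/4·π_1 + 1/4·π_2
  π_1 = 1/4·π_0 + 1/2·π_1 + 1/4·π_2
  normalize: π_0 + π_1 + π_2 = 1
Solving the linear system gives exactly π = [2/5, 1/3, 4/15].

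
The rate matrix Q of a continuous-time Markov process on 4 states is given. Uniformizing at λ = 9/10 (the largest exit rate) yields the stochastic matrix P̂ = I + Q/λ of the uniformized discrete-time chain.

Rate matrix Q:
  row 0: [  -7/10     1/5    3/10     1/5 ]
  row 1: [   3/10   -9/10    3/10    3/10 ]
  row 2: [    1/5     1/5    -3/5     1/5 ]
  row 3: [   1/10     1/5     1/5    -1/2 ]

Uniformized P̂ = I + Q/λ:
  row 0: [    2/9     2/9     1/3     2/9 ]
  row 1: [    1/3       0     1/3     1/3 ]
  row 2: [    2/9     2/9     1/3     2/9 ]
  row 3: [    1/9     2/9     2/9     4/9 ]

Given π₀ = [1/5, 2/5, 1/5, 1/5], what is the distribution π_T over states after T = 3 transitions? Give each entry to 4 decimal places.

π = [0.2096, 0.1794, 0.2993, 0.3117]

t=0: π = [0.2000, 0.4000, 0.2000, 0.2000]
t=1: π = [0.2444, 0.1333, 0.3111, 0.3111]
t=2: π = [0.2025, 0.1926, 0.2988, 0.3062]
t=3: π = [0.2096, 0.1794, 0.2993, 0.3117]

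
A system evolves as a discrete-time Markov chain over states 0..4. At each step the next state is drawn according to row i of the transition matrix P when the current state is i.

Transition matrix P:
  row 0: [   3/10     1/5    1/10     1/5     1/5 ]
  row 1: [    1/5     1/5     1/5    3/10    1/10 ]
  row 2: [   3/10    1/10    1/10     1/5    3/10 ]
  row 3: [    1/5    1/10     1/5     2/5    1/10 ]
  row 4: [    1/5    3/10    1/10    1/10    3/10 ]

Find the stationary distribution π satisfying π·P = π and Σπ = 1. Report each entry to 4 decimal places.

π = [0.2381, 0.1799, 0.1429, 0.2487, 0.1905]

Balance equations π_j = Σ_i π_i·P[i][j]:
  π_0 = 3/10·π_0 + 1/5·π_1 + 3/10·π_2 + 1/5·π_3 + 1/5·π_4
  π_1 = 1/5·π_0 + 1/5·π_1 + 1/10·π_2 + 1/10·π_3 + 3/10·π_4
  π_2 = 1/10·π_0 + 1/5·π_1 + 1/10·π_2 + 1/5·π_3 + 1/10·π_4
  π_3 = 1/5·π_0 + 3/10·π_1 + 1/5·π_2 + 2/5·π_3 + 1/10·π_4
  normalize: π_0 + π_1 + π_2 + π_3 + π_4 = 1
Solving the linear system gives exactly π = [5/21, 34/189, 1/7, 47/189, 4/21].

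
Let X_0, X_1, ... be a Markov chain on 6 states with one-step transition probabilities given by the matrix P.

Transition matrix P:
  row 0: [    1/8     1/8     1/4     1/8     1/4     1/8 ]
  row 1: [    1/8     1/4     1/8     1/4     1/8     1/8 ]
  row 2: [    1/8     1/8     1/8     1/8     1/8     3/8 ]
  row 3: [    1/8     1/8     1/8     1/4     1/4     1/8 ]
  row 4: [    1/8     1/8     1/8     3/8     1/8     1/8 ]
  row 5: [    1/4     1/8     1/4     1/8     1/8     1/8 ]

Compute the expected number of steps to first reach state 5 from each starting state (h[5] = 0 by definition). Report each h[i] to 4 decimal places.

h = [6.0488, 6.2439, 4.6829, 6.2439, 6.2439, 0.0000]

First-step conditioning: h[5] = 0; for i ≠ 5, h[i] = 1 + Σ_k P[i][k]·h[k].
  h[0] = 1 + 1/8·h[0] + 1/8·h[1] + 1/4·h[2] + 1/8·h[3] + 1/4·h[4]
  h[1] = 1 + 1/8·h[0] + 1/4·h[1] + 1/8·h[2] + 1/4·h[3] + 1/8·h[4]
  h[2] = 1 + 1/8·h[0] + 1/8·h[1] + 1/8·h[2] + 1/8·h[3] + 1/8·h[4]
  h[3] = 1 + 1/8·h[0] + 1/8·h[1] + 1/8·h[2] + 1/4·h[3] + 1/4·h[4]
  h[4] = 1 + 1/8·h[0] + 1/8·h[1] + 1/8·h[2] + 3/8·h[3] + 1/8·h[4]
Solving the 5×5 linear system over states ≠ 5 gives exactly h = [248/41, 256/41, 192/41, 256/41, 256/41, 0] (h[5] = 0 is the target).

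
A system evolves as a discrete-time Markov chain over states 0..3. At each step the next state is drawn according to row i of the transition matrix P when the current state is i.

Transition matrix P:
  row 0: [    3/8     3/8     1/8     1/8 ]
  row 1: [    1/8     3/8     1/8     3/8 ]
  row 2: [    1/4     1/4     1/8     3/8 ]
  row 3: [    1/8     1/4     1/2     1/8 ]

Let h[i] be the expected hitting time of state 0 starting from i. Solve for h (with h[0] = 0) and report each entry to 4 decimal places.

First-step conditioning: h[0] = 0; for i ≠ 0, h[i] = 1 + Σ_k P[i][k]·h[k].
  h[1] = 1 + 3/8·h[1] + 1/8·h[2] + 3/8·h[3]
  h[2] = 1 + 1/4·h[1] + 1/8·h[2] + 3/8·h[3]
  h[3] = 1 + 1/4·h[1] + 1/2·h[2] + 1/8·h[3]
Solving the 3×3 linear system over states ≠ 0 gives exactly h = [0, 640/99, 560/99, 56/9] (h[0] = 0 is the target).

h = [0.0000, 6.4646, 5.6566, 6.2222]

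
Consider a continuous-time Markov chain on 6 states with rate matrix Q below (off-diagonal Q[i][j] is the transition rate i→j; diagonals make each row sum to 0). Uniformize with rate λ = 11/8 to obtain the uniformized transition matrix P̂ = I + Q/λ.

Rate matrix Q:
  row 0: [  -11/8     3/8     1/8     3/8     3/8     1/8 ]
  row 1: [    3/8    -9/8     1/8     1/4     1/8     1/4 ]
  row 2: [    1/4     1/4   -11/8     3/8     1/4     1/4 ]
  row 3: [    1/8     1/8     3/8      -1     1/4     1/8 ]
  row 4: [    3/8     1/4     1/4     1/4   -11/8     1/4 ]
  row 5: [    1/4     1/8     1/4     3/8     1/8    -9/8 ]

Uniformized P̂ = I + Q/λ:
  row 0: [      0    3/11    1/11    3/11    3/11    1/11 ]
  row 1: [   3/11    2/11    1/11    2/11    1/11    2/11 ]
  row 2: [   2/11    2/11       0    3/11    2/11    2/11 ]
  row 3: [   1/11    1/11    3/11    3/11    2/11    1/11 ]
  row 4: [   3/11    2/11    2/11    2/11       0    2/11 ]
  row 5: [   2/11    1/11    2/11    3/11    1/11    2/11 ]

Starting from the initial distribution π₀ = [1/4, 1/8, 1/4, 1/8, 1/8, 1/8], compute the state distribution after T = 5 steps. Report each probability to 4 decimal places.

t=0: π = [0.2500, 0.1250, 0.2500, 0.1250, 0.1250, 0.1250]
t=1: π = [0.1477, 0.1818, 0.1136, 0.2500, 0.1591, 0.1477]
t=2: π = [0.1632, 0.1591, 0.1539, 0.2417, 0.1364, 0.1457]
t=3: π = [0.1570, 0.1614, 0.1465, 0.2459, 0.1442, 0.1450]
t=4: π = [0.1587, 0.1606, 0.1486, 0.2449, 0.1420, 0.1452]
t=5: π = [0.1582, 0.1608, 0.1480, 0.2452, 0.1426, 0.1451]

π = [0.1582, 0.1608, 0.1480, 0.2452, 0.1426, 0.1451]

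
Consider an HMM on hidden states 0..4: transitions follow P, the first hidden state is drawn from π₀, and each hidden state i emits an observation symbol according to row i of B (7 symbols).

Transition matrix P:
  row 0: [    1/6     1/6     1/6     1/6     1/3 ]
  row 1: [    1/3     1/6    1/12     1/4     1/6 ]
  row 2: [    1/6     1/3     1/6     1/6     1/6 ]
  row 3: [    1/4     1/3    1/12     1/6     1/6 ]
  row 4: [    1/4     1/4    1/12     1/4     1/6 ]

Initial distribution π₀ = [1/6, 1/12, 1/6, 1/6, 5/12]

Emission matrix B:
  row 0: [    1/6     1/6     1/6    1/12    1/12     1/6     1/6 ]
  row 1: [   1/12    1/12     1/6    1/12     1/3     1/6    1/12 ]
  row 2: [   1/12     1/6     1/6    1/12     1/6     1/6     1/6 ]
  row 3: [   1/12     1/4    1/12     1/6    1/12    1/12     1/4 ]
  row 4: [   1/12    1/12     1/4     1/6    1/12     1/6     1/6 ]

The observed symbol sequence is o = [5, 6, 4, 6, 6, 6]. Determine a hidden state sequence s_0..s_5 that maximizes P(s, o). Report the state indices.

path = [4, 3, 1, 0, 4, 3]

t=0: δ = [2.778e-02, 1.389e-02, 2.778e-02, 1.389e-02, 6.944e-02]  (obs o_0=5)
t=1: δ = [2.894e-03, 1.447e-03, 9.645e-04, 4.340e-03, 1.929e-03]  ψ = [4, 4, 4, 4, 4]  (obs o_1=6)
t=2: δ = [9.042e-05, 4.823e-04, 8.038e-05, 6.028e-05, 8.038e-05]  ψ = [3, 3, 0, 3, 0]  (obs o_2=4)
t=3: δ = [2.679e-05, 6.698e-06, 6.698e-06, 3.014e-05, 1.340e-05]  ψ = [1, 1, 1, 1, 1]  (obs o_3=6)
t=4: δ = [1.256e-06, 8.372e-07, 7.442e-07, 1.256e-06, 1.488e-06]  ψ = [3, 3, 0, 3, 0]  (obs o_4=6)
t=5: δ = [6.202e-08, 3.489e-08, 3.489e-08, 9.303e-08, 6.977e-08]  ψ = [4, 3, 0, 4, 0]  (obs o_5=6)
backtrack: best end state = 3; path = [4, 3, 1, 0, 4, 3]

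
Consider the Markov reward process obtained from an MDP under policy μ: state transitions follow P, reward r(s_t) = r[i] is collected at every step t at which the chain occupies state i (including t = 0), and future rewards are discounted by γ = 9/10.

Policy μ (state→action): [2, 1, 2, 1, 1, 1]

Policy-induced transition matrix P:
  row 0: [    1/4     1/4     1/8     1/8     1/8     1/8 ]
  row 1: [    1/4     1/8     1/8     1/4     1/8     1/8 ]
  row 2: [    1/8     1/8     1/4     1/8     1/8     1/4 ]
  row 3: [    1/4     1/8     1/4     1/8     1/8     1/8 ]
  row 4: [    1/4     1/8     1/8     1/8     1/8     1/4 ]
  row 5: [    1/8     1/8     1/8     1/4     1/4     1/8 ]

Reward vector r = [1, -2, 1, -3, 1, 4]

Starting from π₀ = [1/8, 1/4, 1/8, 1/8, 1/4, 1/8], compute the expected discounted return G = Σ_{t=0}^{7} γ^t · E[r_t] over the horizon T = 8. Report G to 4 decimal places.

t=0: π = [0.1250, 0.2500, 0.1250, 0.1250, 0.2500, 0.1250], E[r] = 0.1250, γ^t·E[r] = 0.125000, running G = 0.125000
t=1: π = [0.2188, 0.1406, 0.1563, 0.1719, 0.1406, 0.1719], E[r] = 0.4063, γ^t·E[r] = 0.365625, running G = 0.490625
t=2: π = [0.2090, 0.1523, 0.1660, 0.1641, 0.1465, 0.1621], E[r] = 0.3730, γ^t·E[r] = 0.302168, running G = 0.792793
t=3: π = [0.2090, 0.1511, 0.1663, 0.1643, 0.1453, 0.1641], E[r] = 0.3816, γ^t·E[r] = 0.278180, running G = 1.070973
t=4: π = [0.2087, 0.1511, 0.1663, 0.1644, 0.1455, 0.1639], E[r] = 0.3809, γ^t·E[r] = 0.249882, running G = 1.320855
t=5: π = [0.2087, 0.1511, 0.1663, 0.1644, 0.1455, 0.1640], E[r] = 0.3811, γ^t·E[r] = 0.225058, running G = 1.545913
t=6: π = [0.2087, 0.1511, 0.1663, 0.1644, 0.1455, 0.1640], E[r] = 0.3811, γ^t·E[r] = 0.202551, running G = 1.748464
t=7: π = [0.2087, 0.1511, 0.1663, 0.1644, 0.1455, 0.1640], E[r] = 0.3811, γ^t·E[r] = 0.182297, running G = 1.930761

G = 1.9308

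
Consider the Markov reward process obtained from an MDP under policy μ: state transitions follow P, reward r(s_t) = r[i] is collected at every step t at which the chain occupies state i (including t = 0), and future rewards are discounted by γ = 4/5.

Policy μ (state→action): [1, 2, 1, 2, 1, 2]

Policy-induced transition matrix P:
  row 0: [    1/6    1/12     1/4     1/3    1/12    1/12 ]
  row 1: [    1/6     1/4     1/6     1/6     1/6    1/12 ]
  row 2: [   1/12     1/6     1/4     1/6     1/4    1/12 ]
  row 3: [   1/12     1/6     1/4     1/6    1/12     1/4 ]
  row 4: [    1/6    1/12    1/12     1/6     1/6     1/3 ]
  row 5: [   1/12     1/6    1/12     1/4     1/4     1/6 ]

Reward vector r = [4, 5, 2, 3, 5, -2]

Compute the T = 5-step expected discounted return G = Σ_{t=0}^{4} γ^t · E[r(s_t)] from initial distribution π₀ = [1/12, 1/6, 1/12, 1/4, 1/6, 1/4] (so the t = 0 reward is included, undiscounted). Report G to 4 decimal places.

G = 8.8008

t=0: π = [0.0833, 0.1667, 0.0833, 0.2500, 0.1667, 0.2500], E[r] = 2.4167, γ^t·E[r] = 2.416667, running G = 2.416667
t=1: π = [0.1181, 0.1597, 0.1667, 0.2014, 0.1667, 0.1875], E[r] = 2.6667, γ^t·E[r] = 2.133333, running G = 4.550000
t=2: π = [0.1204, 0.1563, 0.1777, 0.2020, 0.1696, 0.1742], E[r] = 2.7234, γ^t·E[r] = 1.742963, running G = 6.292963
t=3: π = [0.1205, 0.1555, 0.1797, 0.2012, 0.1691, 0.1739], E[r] = 2.7206, γ^t·E[r] = 1.392963, running G = 7.685926
t=4: π = [0.1204, 0.1555, 0.1799, 0.2012, 0.1693, 0.1736], E[r] = 2.7219, γ^t·E[r] = 1.114909, running G = 8.800835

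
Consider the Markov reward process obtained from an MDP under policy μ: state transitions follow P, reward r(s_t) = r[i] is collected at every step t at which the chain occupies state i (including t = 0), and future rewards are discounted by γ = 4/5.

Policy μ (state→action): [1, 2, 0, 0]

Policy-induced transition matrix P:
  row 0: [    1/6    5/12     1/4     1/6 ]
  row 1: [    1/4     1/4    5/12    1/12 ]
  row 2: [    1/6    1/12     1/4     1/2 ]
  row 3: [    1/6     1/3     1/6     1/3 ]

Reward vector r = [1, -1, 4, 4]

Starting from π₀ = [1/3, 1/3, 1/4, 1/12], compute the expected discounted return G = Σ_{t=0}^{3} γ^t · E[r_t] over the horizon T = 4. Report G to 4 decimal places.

t=0: π = [0.3333, 0.3333, 0.2500, 0.0833], E[r] = 1.3333, γ^t·E[r] = 1.333333, running G = 1.333333
t=1: π = [0.1944, 0.2708, 0.2986, 0.2361], E[r] = 2.0625, γ^t·E[r] = 1.650000, running G = 2.983333
t=2: π = [0.1892, 0.2523, 0.2755, 0.2830], E[r] = 2.1707, γ^t·E[r] = 1.389259, running G = 4.372593
t=3: π = [0.1877, 0.2592, 0.2685, 0.2846], E[r] = 2.1409, γ^t·E[r] = 1.096123, running G = 5.468716

G = 5.4687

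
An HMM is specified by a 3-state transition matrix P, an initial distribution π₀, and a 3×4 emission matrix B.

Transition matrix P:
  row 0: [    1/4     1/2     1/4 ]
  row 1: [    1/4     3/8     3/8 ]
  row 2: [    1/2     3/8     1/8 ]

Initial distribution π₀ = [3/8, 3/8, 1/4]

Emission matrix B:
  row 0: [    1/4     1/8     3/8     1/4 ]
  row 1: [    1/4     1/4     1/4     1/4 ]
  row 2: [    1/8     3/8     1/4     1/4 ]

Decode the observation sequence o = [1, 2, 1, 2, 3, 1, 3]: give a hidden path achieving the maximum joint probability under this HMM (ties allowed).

path = [2, 0, 2, 0, 1, 2, 0]

t=0: δ = [4.688e-02, 9.375e-02, 9.375e-02]  (obs o_0=1)
t=1: δ = [1.758e-02, 8.789e-03, 8.789e-03]  ψ = [2, 1, 1]  (obs o_1=2)
t=2: δ = [5.493e-04, 2.197e-03, 1.648e-03]  ψ = [0, 0, 0]  (obs o_2=1)
t=3: δ = [3.090e-04, 2.060e-04, 2.060e-04]  ψ = [2, 1, 1]  (obs o_3=2)
t=4: δ = [2.575e-05, 3.862e-05, 1.931e-05]  ψ = [2, 0, 0]  (obs o_4=3)
t=5: δ = [1.207e-06, 3.621e-06, 5.431e-06]  ψ = [1, 1, 1]  (obs o_5=1)
t=6: δ = [6.789e-07, 5.092e-07, 3.395e-07]  ψ = [2, 2, 1]  (obs o_6=3)
backtrack: best end state = 0; path = [2, 0, 2, 0, 1, 2, 0]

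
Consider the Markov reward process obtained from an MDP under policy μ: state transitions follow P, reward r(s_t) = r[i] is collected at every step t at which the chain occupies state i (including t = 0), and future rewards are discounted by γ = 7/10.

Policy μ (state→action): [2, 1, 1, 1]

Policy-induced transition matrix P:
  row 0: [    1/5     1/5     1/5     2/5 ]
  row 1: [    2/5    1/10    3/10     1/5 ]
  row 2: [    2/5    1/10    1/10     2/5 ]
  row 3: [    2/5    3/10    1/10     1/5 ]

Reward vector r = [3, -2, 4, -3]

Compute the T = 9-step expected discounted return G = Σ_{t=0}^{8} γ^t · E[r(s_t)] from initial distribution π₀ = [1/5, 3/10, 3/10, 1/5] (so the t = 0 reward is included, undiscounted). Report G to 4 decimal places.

G = 1.5764

t=0: π = [0.2000, 0.3000, 0.3000, 0.2000], E[r] = 0.6000, γ^t·E[r] = 0.600000, running G = 0.600000
t=1: π = [0.3600, 0.1600, 0.1800, 0.3000], E[r] = 0.5800, γ^t·E[r] = 0.406000, running G = 1.006000
t=2: π = [0.3280, 0.1960, 0.1680, 0.3080], E[r] = 0.3400, γ^t·E[r] = 0.166600, running G = 1.172600
t=3: π = [0.3344, 0.1944, 0.1720, 0.2992], E[r] = 0.4048, γ^t·E[r] = 0.138846, running G = 1.311446
t=4: π = [0.3331, 0.1933, 0.1723, 0.3013], E[r] = 0.3982, γ^t·E[r] = 0.095617, running G = 1.407064
t=5: π = [0.3334, 0.1936, 0.1720, 0.3011], E[r] = 0.3976, γ^t·E[r] = 0.066825, running G = 1.473888
t=6: π = [0.3333, 0.1936, 0.1721, 0.3011], E[r] = 0.3979, γ^t·E[r] = 0.046808, running G = 1.520697
t=7: π = [0.3333, 0.1935, 0.1720, 0.3011], E[r] = 0.3979, γ^t·E[r] = 0.032766, running G = 1.553462
t=8: π = [0.3333, 0.1935, 0.1720, 0.3011], E[r] = 0.3978, γ^t·E[r] = 0.022935, running G = 1.576397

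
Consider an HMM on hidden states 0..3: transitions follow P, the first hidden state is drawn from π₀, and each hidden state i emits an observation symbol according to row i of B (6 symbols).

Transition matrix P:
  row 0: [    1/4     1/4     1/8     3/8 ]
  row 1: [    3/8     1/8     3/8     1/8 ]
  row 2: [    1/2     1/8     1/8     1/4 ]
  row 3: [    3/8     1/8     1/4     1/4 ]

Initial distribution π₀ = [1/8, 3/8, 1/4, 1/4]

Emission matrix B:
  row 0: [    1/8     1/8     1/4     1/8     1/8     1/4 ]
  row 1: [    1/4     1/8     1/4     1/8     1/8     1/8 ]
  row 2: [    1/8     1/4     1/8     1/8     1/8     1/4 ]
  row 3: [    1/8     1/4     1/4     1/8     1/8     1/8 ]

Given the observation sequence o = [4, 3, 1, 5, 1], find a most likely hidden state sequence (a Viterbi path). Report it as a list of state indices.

path = [1, 0, 3, 0, 3]

t=0: δ = [1.562e-02, 4.688e-02, 3.125e-02, 3.125e-02]  (obs o_0=4)
t=1: δ = [2.197e-03, 7.324e-04, 2.197e-03, 9.766e-04]  ψ = [1, 1, 1, 2]  (obs o_1=3)
t=2: δ = [1.373e-04, 6.866e-05, 6.866e-05, 2.060e-04]  ψ = [2, 0, 0, 0]  (obs o_2=1)
t=3: δ = [1.931e-05, 4.292e-06, 1.287e-05, 6.437e-06]  ψ = [3, 0, 3, 0]  (obs o_3=5)
t=4: δ = [8.047e-07, 6.035e-07, 6.035e-07, 1.810e-06]  ψ = [2, 0, 0, 0]  (obs o_4=1)
backtrack: best end state = 3; path = [1, 0, 3, 0, 3]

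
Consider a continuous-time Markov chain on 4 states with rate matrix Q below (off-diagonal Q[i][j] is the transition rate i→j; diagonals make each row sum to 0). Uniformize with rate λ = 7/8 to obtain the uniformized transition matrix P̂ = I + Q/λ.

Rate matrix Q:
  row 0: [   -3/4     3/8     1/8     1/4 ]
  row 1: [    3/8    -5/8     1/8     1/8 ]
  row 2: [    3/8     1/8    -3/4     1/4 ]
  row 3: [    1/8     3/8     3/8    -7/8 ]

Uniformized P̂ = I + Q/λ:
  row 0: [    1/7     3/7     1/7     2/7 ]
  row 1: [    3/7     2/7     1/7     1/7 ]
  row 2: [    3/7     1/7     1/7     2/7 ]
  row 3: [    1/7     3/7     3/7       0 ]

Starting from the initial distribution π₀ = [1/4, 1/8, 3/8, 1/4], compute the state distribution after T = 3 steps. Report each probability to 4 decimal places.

t=0: π = [0.2500, 0.1250, 0.3750, 0.2500]
t=1: π = [0.2857, 0.3036, 0.2143, 0.1964]
t=2: π = [0.2908, 0.3240, 0.1990, 0.1862]
t=3: π = [0.2923, 0.3254, 0.1961, 0.1862]

π = [0.2923, 0.3254, 0.1961, 0.1862]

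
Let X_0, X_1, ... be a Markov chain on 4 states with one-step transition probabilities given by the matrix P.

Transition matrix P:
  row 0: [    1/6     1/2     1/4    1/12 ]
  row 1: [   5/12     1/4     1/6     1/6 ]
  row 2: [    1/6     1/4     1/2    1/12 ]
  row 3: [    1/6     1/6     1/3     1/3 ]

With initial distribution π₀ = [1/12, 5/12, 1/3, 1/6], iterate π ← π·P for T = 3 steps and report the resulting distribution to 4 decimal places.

t=0: π = [0.0833, 0.4167, 0.3333, 0.1667]
t=1: π = [0.2708, 0.2569, 0.3125, 0.1597]
t=2: π = [0.2309, 0.3044, 0.3200, 0.1447]
t=3: π = [0.2428, 0.2957, 0.3167, 0.1449]

π = [0.2428, 0.2957, 0.3167, 0.1449]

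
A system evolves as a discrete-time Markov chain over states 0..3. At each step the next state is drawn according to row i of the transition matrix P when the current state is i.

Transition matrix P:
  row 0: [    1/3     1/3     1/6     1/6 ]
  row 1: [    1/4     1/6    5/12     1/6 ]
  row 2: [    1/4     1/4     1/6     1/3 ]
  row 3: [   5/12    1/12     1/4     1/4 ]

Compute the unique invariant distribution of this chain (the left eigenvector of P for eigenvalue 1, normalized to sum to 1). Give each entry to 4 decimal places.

π = [0.3137, 0.2202, 0.2405, 0.2255]

Balance equations π_j = Σ_i π_i·P[i][j]:
  π_0 = 1/3·π_0 + 1/4·π_1 + 1/4·π_2 + 5/12·π_3
  π_1 = 1/3·π_0 + 1/6·π_1 + 1/4·π_2 + 1/12·π_3
  π_2 = 1/6·π_0 + 5/12·π_1 + 1/6·π_2 + 1/4·π_3
  normalize: π_0 + π_1 + π_2 + π_3 = 1
Solving the linear system gives exactly π = [587/1871, 412/1871, 450/1871, 422/1871].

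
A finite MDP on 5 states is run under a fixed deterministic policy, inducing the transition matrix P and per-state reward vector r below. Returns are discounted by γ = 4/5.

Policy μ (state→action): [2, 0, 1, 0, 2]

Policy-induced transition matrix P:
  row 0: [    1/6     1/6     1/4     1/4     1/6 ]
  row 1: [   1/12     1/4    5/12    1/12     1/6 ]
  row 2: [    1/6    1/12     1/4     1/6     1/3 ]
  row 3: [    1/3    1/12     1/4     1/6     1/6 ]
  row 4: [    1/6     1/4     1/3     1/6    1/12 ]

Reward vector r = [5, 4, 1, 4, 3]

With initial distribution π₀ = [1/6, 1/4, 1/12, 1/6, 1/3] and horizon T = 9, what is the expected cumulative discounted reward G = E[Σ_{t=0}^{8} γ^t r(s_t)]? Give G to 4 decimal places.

G = 13.8699

t=0: π = [0.1667, 0.2500, 0.0833, 0.1667, 0.3333], E[r] = 3.5833, γ^t·E[r] = 3.583333, running G = 3.583333
t=1: π = [0.1736, 0.1944, 0.3194, 0.1597, 0.1528], E[r] = 3.0625, γ^t·E[r] = 2.450000, running G = 6.033333
t=2: π = [0.1771, 0.1557, 0.2951, 0.1649, 0.2072], E[r] = 3.0845, γ^t·E[r] = 1.974074, running G = 8.007407
t=3: π = [0.1812, 0.1586, 0.2932, 0.1685, 0.1986], E[r] = 3.1030, γ^t·E[r] = 1.588716, running G = 9.596123
t=4: π = [0.1815, 0.1580, 0.2930, 0.1686, 0.1990], E[r] = 3.1036, γ^t·E[r] = 1.271240, running G = 10.867363
t=5: π = [0.1816, 0.1580, 0.2929, 0.1686, 0.1989], E[r] = 3.1040, γ^t·E[r] = 1.017104, running G = 11.884467
t=6: π = [0.1816, 0.1579, 0.2929, 0.1686, 0.1989], E[r] = 3.1040, γ^t·E[r] = 0.813694, running G = 12.698161
t=7: π = [0.1816, 0.1579, 0.2929, 0.1686, 0.1989], E[r] = 3.1040, γ^t·E[r] = 0.650957, running G = 13.349118
t=8: π = [0.1816, 0.1579, 0.2929, 0.1686, 0.1989], E[r] = 3.1040, γ^t·E[r] = 0.520766, running G = 13.869884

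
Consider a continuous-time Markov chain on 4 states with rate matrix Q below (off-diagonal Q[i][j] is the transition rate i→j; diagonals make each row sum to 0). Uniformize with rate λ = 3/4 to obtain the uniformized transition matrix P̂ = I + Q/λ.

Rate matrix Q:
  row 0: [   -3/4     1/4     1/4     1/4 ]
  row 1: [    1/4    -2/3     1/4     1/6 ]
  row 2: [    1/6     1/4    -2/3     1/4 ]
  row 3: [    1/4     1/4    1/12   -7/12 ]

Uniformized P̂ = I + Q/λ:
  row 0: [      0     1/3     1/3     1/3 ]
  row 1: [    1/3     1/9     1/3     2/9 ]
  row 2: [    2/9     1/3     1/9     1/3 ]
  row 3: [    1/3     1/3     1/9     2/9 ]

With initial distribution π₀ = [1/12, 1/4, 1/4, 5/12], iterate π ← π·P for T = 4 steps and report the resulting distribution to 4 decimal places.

π = [0.2309, 0.2727, 0.2237, 0.2727]

t=0: π = [0.0833, 0.2500, 0.2500, 0.4167]
t=1: π = [0.2778, 0.2778, 0.1852, 0.2593]
t=2: π = [0.2202, 0.2716, 0.2346, 0.2737]
t=3: π = [0.2339, 0.2730, 0.2204, 0.2727]
t=4: π = [0.2309, 0.2727, 0.2237, 0.2727]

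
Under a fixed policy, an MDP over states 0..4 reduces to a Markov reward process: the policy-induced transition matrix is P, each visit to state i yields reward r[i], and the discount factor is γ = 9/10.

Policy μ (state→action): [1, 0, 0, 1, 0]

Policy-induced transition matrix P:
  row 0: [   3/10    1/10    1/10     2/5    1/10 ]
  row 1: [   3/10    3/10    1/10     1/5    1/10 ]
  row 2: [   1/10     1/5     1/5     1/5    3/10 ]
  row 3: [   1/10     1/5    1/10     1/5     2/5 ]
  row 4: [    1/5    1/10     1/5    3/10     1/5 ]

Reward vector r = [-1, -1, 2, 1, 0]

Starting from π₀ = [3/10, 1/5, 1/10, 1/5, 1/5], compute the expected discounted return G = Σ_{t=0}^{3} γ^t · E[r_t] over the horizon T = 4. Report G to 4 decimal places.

G = 0.2809

t=0: π = [0.3000, 0.2000, 0.1000, 0.2000, 0.2000], E[r] = -0.1000, γ^t·E[r] = -0.100000, running G = -0.100000
t=1: π = [0.2200, 0.1700, 0.1300, 0.2800, 0.2000], E[r] = 0.1500, γ^t·E[r] = 0.135000, running G = 0.035000
t=2: π = [0.1980, 0.1750, 0.1330, 0.2640, 0.2300], E[r] = 0.1570, γ^t·E[r] = 0.127170, running G = 0.162170
t=3: π = [0.1976, 0.1747, 0.1363, 0.2626, 0.2288], E[r] = 0.1629, γ^t·E[r] = 0.118754, running G = 0.280924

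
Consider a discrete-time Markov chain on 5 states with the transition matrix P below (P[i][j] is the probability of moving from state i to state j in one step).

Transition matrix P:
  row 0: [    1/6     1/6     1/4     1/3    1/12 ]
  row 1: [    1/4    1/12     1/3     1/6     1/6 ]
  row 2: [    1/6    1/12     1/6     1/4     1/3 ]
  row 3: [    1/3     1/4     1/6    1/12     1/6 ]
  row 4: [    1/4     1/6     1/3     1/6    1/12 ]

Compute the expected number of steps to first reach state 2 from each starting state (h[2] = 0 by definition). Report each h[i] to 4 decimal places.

First-step conditioning: h[2] = 0; for i ≠ 2, h[i] = 1 + Σ_k P[i][k]·h[k].
  h[0] = 1 + 1/6·h[0] + 1/6·h[1] + 1/3·h[3] + 1/12·h[4]
  h[1] = 1 + 1/4·h[0] + 1/12·h[1] + 1/6·h[3] + 1/6·h[4]
  h[3] = 1 + 1/3·h[0] + 1/4·h[1] + 1/12·h[3] + 1/6·h[4]
  h[4] = 1 + 1/4·h[0] + 1/6·h[1] + 1/6·h[3] + 1/12·h[4]
Solving the 4×4 linear system over states ≠ 2 gives exactly h = [2208/563, 2004/563, 0, 2328/563, 2004/563] (h[2] = 0 is the target).

h = [3.9218, 3.5595, 0.0000, 4.1350, 3.5595]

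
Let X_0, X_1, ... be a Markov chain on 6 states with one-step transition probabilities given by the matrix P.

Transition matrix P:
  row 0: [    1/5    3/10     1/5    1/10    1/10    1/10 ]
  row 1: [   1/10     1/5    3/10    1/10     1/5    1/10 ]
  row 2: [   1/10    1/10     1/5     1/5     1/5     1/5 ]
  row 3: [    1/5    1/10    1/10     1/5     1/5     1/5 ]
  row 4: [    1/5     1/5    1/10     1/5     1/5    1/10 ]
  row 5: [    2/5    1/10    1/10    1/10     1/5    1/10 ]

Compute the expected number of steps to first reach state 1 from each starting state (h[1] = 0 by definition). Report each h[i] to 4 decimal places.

h = [5.0632, 0.0000, 6.3395, 6.2119, 5.6116, 6.0031]

First-step conditioning: h[1] = 0; for i ≠ 1, h[i] = 1 + Σ_k P[i][k]·h[k].
  h[0] = 1 + 1/5·h[0] + 1/5·h[2] + 1/10·h[3] + 1/10·h[4] + 1/10·h[5]
  h[2] = 1 + 1/10·h[0] + 1/5·h[2] + 1/5·h[3] + 1/5·h[4] + 1/5·h[5]
  h[3] = 1 + 1/5·h[0] + 1/10·h[2] + 1/5·h[3] + 1/5·h[4] + 1/5·h[5]
  h[4] = 1 + 1/5·h[0] + 1/10·h[2] + 1/5·h[3] + 1/5·h[4] + 1/10·h[5]
  h[5] = 1 + 2/5·h[0] + 1/10·h[2] + 1/10·h[3] + 1/5·h[4] + 1/10·h[5]
Solving the 5×5 linear system over states ≠ 1 gives exactly h = [16582/3275, 0, 20762/3275, 20344/3275, 18378/3275, 3932/655] (h[1] = 0 is the target).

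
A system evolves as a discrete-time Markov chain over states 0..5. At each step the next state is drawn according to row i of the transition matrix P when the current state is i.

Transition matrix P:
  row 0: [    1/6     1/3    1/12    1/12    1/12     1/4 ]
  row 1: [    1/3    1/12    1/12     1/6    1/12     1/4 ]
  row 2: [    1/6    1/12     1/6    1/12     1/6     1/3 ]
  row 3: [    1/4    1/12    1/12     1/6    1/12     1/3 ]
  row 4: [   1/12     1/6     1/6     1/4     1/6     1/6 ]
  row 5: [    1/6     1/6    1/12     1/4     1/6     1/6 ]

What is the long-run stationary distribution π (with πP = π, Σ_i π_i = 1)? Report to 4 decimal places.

π = [0.1980, 0.1632, 0.1020, 0.1721, 0.1222, 0.2424]

Balance equations π_j = Σ_i π_i·P[i][j]:
  π_0 = 1/6·π_0 + 1/3·π_1 + 1/6·π_2 + 1/4·π_3 + 1/12·π_4 + 1/6·π_5
  π_1 = 1/3·π_0 + 1/12·π_1 + 1/12·π_2 + 1/12·π_3 + 1/6·π_4 + 1/6·π_5
  π_2 = 1/12·π_0 + 1/12·π_1 + 1/6·π_2 + 1/12·π_3 + 1/6·π_4 + 1/12·π_5
  π_3 = 1/12·π_0 + 1/6·π_1 + 1/12·π_2 + 1/6·π_3 + 1/4·π_4 + 1/4·π_5
  π_4 = 1/12·π_0 + 1/12·π_1 + 1/6·π_2 + 1/12·π_3 + 1/6·π_4 + 1/6·π_5
  normalize: π_0 + π_1 + π_2 + π_3 + π_4 + π_5 = 1
Solving the linear system gives exactly π = [10301/52019, 8491/52019, 5307/52019, 8950/52019, 578/4729, 12612/52019].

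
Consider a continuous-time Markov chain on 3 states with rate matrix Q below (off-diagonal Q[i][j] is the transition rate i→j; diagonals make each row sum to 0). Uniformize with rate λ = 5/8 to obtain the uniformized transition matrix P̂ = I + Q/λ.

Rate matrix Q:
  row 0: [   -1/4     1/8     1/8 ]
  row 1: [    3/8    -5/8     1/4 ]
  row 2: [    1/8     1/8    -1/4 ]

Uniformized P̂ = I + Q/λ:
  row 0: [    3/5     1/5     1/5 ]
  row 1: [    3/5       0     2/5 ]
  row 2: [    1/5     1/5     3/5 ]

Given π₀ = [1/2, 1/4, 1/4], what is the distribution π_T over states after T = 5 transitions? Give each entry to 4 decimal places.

t=0: π = [0.5000, 0.2500, 0.2500]
t=1: π = [0.5000, 0.1500, 0.3500]
t=2: π = [0.4600, 0.1700, 0.3700]
t=3: π = [0.4520, 0.1660, 0.3820]
t=4: π = [0.4472, 0.1668, 0.3860]
t=5: π = [0.4456, 0.1666, 0.3878]

π = [0.4456, 0.1666, 0.3878]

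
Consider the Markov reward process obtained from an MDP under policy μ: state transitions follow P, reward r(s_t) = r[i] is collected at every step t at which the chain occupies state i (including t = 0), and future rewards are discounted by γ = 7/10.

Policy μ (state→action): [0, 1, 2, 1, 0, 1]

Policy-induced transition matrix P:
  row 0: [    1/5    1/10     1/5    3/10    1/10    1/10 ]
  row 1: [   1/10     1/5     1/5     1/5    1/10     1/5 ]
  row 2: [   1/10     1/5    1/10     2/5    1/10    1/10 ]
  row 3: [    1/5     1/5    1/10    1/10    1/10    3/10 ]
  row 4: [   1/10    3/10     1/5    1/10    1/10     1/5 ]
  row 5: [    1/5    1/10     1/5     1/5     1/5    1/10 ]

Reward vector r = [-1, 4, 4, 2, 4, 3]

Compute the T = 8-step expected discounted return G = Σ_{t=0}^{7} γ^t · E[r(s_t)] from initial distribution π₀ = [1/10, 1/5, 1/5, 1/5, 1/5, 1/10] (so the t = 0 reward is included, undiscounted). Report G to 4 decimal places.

t=0: π = [0.1000, 0.2000, 0.2000, 0.2000, 0.2000, 0.1000], E[r] = 3.0000, γ^t·E[r] = 3.000000, running G = 3.000000
t=1: π = [0.1400, 0.2000, 0.1600, 0.2100, 0.1100, 0.1800], E[r] = 2.7000, γ^t·E[r] = 1.890000, running G = 4.890000
t=2: π = [0.1530, 0.1790, 0.1630, 0.2140, 0.1180, 0.1730], E[r] = 2.6340, γ^t·E[r] = 1.290660, running G = 6.180660
t=3: π = [0.1540, 0.1792, 0.1623, 0.2147, 0.1173, 0.1725], E[r] = 2.6281, γ^t·E[r] = 0.901438, running G = 7.082098
t=4: π = [0.1541, 0.1791, 0.1623, 0.2147, 0.1173, 0.1726], E[r] = 2.6275, γ^t·E[r] = 0.630860, running G = 7.712959
t=5: π = [0.1541, 0.1791, 0.1623, 0.2147, 0.1173, 0.1726], E[r] = 2.6274, γ^t·E[r] = 0.441585, running G = 8.154544
t=6: π = [0.1541, 0.1791, 0.1623, 0.2147, 0.1173, 0.1726], E[r] = 2.6274, γ^t·E[r] = 0.309109, running G = 8.463652
t=7: π = [0.1541, 0.1791, 0.1623, 0.2147, 0.1173, 0.1726], E[r] = 2.6274, γ^t·E[r] = 0.216376, running G = 8.680028

G = 8.6800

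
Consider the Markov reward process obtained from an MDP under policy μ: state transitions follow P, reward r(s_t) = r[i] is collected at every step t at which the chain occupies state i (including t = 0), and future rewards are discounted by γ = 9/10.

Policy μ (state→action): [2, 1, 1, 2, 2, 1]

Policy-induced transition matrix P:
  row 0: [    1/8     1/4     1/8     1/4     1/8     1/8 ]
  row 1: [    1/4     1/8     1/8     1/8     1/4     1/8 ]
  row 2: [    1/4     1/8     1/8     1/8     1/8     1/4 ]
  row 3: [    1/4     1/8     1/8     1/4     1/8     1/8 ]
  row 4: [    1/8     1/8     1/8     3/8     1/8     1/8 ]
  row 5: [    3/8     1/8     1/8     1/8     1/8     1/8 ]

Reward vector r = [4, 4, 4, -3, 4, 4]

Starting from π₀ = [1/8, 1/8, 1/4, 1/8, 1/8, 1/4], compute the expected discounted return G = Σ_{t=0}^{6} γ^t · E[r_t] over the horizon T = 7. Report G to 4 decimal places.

G = 13.8109

t=0: π = [0.1250, 0.1250, 0.2500, 0.1250, 0.1250, 0.2500], E[r] = 3.1250, γ^t·E[r] = 3.125000, running G = 3.125000
t=1: π = [0.2500, 0.1406, 0.1250, 0.1875, 0.1406, 0.1563], E[r] = 2.6875, γ^t·E[r] = 2.418750, running G = 5.543750
t=2: π = [0.2207, 0.1563, 0.1250, 0.2148, 0.1426, 0.1406], E[r] = 2.4961, γ^t·E[r] = 2.021836, running G = 7.565586
t=3: π = [0.2222, 0.1526, 0.1250, 0.2151, 0.1445, 0.1406], E[r] = 2.4944, γ^t·E[r] = 1.818406, running G = 9.383992
t=4: π = [0.2217, 0.1528, 0.1250, 0.2158, 0.1441, 0.1406], E[r] = 2.4895, γ^t·E[r] = 1.633342, running G = 11.017335
t=5: π = [0.2219, 0.1527, 0.1250, 0.2157, 0.1441, 0.1406], E[r] = 2.4900, γ^t·E[r] = 1.470339, running G = 12.487674
t=6: π = [0.2218, 0.1527, 0.1250, 0.2157, 0.1441, 0.1406], E[r] = 2.4900, γ^t·E[r] = 1.323270, running G = 13.810943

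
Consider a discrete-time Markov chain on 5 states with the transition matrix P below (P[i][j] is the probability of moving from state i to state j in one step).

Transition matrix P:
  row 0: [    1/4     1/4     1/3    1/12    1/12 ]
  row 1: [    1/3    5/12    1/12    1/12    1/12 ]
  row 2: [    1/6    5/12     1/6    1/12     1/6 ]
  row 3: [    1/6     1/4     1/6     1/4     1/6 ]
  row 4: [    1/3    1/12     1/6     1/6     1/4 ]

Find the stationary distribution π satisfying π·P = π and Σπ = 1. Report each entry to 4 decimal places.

π = [0.2619, 0.3109, 0.1844, 0.1130, 0.1297]

Balance equations π_j = Σ_i π_i·P[i][j]:
  π_0 = 1/4·π_0 + 1/3·π_1 + 1/6·π_2 + 1/6·π_3 + 1/3·π_4
  π_1 = 1/4·π_0 + 5/12·π_1 + 5/12·π_2 + 1/4·π_3 + 1/12·π_4
  π_2 = 1/3·π_0 + 1/12·π_1 + 1/6·π_2 + 1/6·π_3 + 1/6·π_4
  π_3 = 1/12·π_0 + 1/12·π_1 + 1/12·π_2 + 1/4·π_3 + 1/6·π_4
  normalize: π_0 + π_1 + π_2 + π_3 + π_4 = 1
Solving the linear system gives exactly π = [1914/7307, 2272/7307, 2695/14614, 1651/14614, 948/7307].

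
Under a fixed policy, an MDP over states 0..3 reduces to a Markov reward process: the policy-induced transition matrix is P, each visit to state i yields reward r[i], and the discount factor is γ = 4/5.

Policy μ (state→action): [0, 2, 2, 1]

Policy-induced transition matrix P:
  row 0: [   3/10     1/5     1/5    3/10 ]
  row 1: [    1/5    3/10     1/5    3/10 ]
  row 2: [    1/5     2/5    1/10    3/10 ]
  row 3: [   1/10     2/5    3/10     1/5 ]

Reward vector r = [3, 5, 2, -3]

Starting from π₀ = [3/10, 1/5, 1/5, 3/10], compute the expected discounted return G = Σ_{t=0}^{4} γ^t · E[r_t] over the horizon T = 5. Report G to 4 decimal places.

G = 5.6798

t=0: π = [0.3000, 0.2000, 0.2000, 0.3000], E[r] = 1.4000, γ^t·E[r] = 1.400000, running G = 1.400000
t=1: π = [0.2000, 0.3200, 0.2100, 0.2700], E[r] = 1.8100, γ^t·E[r] = 1.448000, running G = 2.848000
t=2: π = [0.1930, 0.3280, 0.2060, 0.2730], E[r] = 1.8120, γ^t·E[r] = 1.159680, running G = 4.007680
t=3: π = [0.1920, 0.3286, 0.2067, 0.2727], E[r] = 1.8143, γ^t·E[r] = 0.928922, running G = 4.936602
t=4: π = [0.1919, 0.3287, 0.2066, 0.2727], E[r] = 1.8145, γ^t·E[r] = 0.743219, running G = 5.679821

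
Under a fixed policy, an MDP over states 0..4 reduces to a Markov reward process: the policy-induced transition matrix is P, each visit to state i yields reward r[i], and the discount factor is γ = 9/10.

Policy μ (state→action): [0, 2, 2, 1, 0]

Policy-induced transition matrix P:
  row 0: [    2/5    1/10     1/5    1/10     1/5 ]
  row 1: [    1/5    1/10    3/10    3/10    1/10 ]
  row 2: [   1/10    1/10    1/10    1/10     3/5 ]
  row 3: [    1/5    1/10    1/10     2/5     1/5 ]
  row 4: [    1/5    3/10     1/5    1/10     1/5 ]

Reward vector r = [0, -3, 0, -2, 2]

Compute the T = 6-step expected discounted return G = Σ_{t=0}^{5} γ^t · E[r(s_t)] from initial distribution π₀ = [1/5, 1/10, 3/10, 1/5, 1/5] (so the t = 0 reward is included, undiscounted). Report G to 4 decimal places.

G = -1.3451

t=0: π = [0.2000, 0.1000, 0.3000, 0.2000, 0.2000], E[r] = -0.3000, γ^t·E[r] = -0.300000, running G = -0.300000
t=1: π = [0.2100, 0.1400, 0.1600, 0.1800, 0.3100], E[r] = -0.1600, γ^t·E[r] = -0.144000, running G = -0.444000
t=2: π = [0.2260, 0.1620, 0.1800, 0.1820, 0.2500], E[r] = -0.3500, γ^t·E[r] = -0.283500, running G = -0.727500
t=3: π = [0.2272, 0.1500, 0.1800, 0.1870, 0.2558], E[r] = -0.3124, γ^t·E[r] = -0.227740, running G = -0.955240
t=4: π = [0.2274, 0.1512, 0.1783, 0.1861, 0.2570], E[r] = -0.3117, γ^t·E[r] = -0.204493, running G = -1.159733
t=5: π = [0.2277, 0.1514, 0.1787, 0.1861, 0.2562], E[r] = -0.3139, γ^t·E[r] = -0.185364, running G = -1.345097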